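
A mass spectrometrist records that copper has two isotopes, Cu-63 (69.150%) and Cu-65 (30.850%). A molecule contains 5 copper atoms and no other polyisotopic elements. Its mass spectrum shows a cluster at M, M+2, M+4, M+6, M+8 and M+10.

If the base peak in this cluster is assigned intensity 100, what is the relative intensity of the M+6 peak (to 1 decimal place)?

39.8

Term probabilities: M 0.1581, M+2 0.3527, M+4 0.3147, M+6 0.1404, M+8 0.0313, M+10 0.0028. Base peak = M+2.
P(M+2) = C(5,1) × 0.69150^4 × 0.30850^1 = 5 × 0.2286487 × 0.3085 = 0.352691 (base)
P(M+6) = C(5,3) × 0.69150^2 × 0.30850^3 = 10 × 0.47817225 × 0.02936064 = 0.140394
Relative intensity = 0.140394 / 0.352691 × 100 = 39.8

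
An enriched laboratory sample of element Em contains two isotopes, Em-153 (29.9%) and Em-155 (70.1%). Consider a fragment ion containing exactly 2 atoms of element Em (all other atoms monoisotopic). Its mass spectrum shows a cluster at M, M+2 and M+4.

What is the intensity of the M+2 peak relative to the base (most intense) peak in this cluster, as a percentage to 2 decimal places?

Binomial terms of (0.299 + 0.701)^2: M 0.0894, M+2 0.4192, M+4 0.4914 → M+4 is the base peak.
P(M+4) = C(2,2) × 0.299^0 × 0.701^2 = 1 × 1.0000 × 0.491401 = 0.491401 (base)
P(M+2) = C(2,1) × 0.299^1 × 0.701^1 = 2 × 0.2990 × 0.7010 = 0.419198
Relative intensity = 0.419198 / 0.491401 × 100 = 85.31

85.31%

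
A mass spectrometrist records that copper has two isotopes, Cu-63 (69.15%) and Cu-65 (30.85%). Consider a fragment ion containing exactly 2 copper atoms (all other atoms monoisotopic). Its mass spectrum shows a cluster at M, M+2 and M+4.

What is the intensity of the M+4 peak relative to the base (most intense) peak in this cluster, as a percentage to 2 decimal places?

Binomial terms of (0.6915 + 0.3085)^2: M 0.4782, M+2 0.4267, M+4 0.0952 → M is the base peak.
P(M) = C(2,0) × 0.6915^2 × 0.3085^0 = 1 × 0.47817225 × 1.0000 = 0.478172 (base)
P(M+4) = C(2,2) × 0.6915^0 × 0.3085^2 = 1 × 1.0000 × 0.09517225 = 0.095172
Relative intensity = 0.095172 / 0.478172 × 100 = 19.90

19.90%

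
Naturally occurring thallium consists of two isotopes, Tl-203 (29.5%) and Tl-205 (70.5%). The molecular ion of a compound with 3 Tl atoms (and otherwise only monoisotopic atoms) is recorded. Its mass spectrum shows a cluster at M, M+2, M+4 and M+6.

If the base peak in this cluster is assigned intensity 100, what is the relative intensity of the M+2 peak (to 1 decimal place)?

41.8

Term probabilities: M 0.0257, M+2 0.1841, M+4 0.4399, M+6 0.3504. Base peak = M+4.
P(M+4) = C(3,2) × 0.295^1 × 0.705^2 = 3 × 0.2950 × 0.497025 = 0.439867 (base)
P(M+2) = C(3,1) × 0.295^2 × 0.705^1 = 3 × 0.087025 × 0.7050 = 0.184058
Relative intensity = 0.184058 / 0.439867 × 100 = 41.8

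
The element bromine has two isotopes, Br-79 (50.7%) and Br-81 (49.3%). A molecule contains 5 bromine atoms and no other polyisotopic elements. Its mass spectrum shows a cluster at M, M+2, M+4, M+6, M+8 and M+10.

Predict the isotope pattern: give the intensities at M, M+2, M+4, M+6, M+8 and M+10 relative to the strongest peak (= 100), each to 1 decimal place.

10.6 : 51.4 : 100.0 : 97.2 : 47.3 : 9.2

Expanding (0.507 + 0.493)^5:
P(M) = 0.507^5 = 0.033500
P(M+2) = 5 × 0.507^4 × 0.493^1 = 0.162873
P(M+4) = 10 × 0.507^3 × 0.493^2 = 0.316751
P(M+6) = 10 × 0.507^2 × 0.493^3 = 0.308004
P(M+8) = 5 × 0.507^1 × 0.493^4 = 0.149750
P(M+10) = 0.493^5 = 0.029123
The M+4 peak is largest (0.316751); scaling to 100 gives 10.6 : 51.4 : 100.0 : 97.2 : 47.3 : 9.2.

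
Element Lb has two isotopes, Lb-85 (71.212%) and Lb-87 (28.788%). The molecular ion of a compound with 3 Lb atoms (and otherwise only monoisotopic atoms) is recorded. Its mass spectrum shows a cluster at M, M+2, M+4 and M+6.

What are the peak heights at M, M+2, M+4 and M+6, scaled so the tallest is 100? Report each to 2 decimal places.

Expanding (0.71212 + 0.28788)^3:
P(M) = 0.71212^3 = 0.361127
P(M+2) = 3 × 0.71212^2 × 0.28788^1 = 0.437965
P(M+4) = 3 × 0.71212^1 × 0.28788^2 = 0.177051
P(M+6) = 0.28788^3 = 0.023858
The M+2 peak is largest (0.437965); scaling to 100 gives 82.46 : 100.00 : 40.43 : 5.45.

82.46 : 100.00 : 40.43 : 5.45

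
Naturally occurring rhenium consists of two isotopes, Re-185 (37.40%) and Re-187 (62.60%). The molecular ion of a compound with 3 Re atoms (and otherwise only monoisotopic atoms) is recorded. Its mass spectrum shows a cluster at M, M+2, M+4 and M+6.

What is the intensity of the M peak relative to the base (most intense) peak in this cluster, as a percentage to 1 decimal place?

Term probabilities: M 0.0523, M+2 0.2627, M+4 0.4397, M+6 0.2453. Base peak = M+4.
P(M+4) = C(3,2) × 0.3740^1 × 0.6260^2 = 3 × 0.3740 × 0.391876 = 0.439685 (base)
P(M) = C(3,0) × 0.3740^3 × 0.6260^0 = 1 × 0.05231362 × 1.0000 = 0.052314
Relative intensity = 0.052314 / 0.439685 × 100 = 11.9

11.9%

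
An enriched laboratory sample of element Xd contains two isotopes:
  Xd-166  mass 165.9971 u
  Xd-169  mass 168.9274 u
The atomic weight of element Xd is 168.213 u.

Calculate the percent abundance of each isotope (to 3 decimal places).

Xd-166: 24.380%, Xd-169: 75.620%

Writing the weighted mean with unknown fraction x of Xd-166:
165.9971·x + 168.9274·(1 − x) = 168.213
(165.9971 − 168.9274)·x = 168.213 − 168.9274
x = -0.7144 / -2.9303 = 0.24380 → 24.380% Xd-166, 75.620% Xd-169.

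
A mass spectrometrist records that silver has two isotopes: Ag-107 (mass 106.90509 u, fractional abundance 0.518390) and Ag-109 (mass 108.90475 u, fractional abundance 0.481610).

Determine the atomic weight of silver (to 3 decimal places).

Ar = Σ fᵢ·mᵢ = 0.518390 × 106.90509 + 0.481610 × 108.90475
= 55.418530 + 52.449617 = 107.868147 u

107.868 u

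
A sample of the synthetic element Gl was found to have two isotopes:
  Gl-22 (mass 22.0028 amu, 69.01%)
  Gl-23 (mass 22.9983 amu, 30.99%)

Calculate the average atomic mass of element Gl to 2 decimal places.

22.31 amu

Ar = Σ fᵢ·mᵢ = 0.6901 × 22.0028 + 0.3099 × 22.9983
= 15.18413 + 7.12717 = 22.31130 amu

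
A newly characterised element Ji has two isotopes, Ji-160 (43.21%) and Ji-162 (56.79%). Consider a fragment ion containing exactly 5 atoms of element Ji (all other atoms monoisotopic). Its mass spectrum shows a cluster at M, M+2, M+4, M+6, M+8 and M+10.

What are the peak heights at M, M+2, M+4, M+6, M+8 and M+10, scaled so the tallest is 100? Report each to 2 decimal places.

4.40 : 28.95 : 76.09 : 100.00 : 65.71 : 17.27

Expanding (0.4321 + 0.5679)^5:
P(M) = 0.4321^5 = 0.015063
P(M+2) = 5 × 0.4321^4 × 0.5679^1 = 0.098987
P(M+4) = 10 × 0.4321^3 × 0.5679^2 = 0.260194
P(M+6) = 10 × 0.4321^2 × 0.5679^3 = 0.341967
P(M+8) = 5 × 0.4321^1 × 0.5679^4 = 0.224720
P(M+10) = 0.5679^5 = 0.059069
The M+6 peak is largest (0.341967); scaling to 100 gives 4.40 : 28.95 : 76.09 : 100.00 : 65.71 : 17.27.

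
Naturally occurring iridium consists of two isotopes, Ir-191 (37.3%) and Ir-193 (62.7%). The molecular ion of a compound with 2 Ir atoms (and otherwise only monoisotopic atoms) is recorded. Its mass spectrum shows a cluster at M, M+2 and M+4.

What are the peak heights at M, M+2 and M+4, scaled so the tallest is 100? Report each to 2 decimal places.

29.74 : 100.00 : 84.05

The 2 Ir atoms are independent, so intensities follow the terms of (0.373 + 0.627)^2.
P(M) = 0.373^2 = 0.139129
P(M+2) = 2 × 0.373^1 × 0.627^1 = 0.467742
P(M+4) = 0.627^2 = 0.393129
The M+2 peak is largest (0.467742); scaling to 100 gives 29.74 : 100.00 : 84.05.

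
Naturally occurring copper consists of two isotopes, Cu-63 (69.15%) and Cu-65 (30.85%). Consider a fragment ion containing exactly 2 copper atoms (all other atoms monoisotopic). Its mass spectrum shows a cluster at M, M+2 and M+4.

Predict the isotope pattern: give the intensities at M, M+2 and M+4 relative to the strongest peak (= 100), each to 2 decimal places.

100.00 : 89.23 : 19.90

The 2 Cu atoms are independent, so intensities follow the terms of (0.6915 + 0.3085)^2.
P(M) = 0.6915^2 = 0.478172
P(M+2) = 2 × 0.6915^1 × 0.3085^1 = 0.426656
P(M+4) = 0.3085^2 = 0.095172
The M peak is largest (0.478172); scaling to 100 gives 100.00 : 89.23 : 19.90.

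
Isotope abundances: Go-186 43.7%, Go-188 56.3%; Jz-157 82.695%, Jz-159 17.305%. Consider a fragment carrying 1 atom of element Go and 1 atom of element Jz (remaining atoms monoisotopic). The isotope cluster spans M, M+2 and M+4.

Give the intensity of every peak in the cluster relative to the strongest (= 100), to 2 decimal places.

66.77 : 100.00 : 18.00

Element Go pattern (n=1): 0.4370 : 0.5630
Element Jz pattern (n=1): 0.82695 : 0.17305
Convolve the two distributions (both contribute in 2-u steps):
  M: 0.4370×0.82695 = 0.361377
  M+2: 0.4370×0.17305 + 0.5630×0.82695 = 0.541196
  M+4: 0.5630×0.17305 = 0.097427
Scale to base peak (0.541196) = 100: 66.77 : 100.00 : 18.00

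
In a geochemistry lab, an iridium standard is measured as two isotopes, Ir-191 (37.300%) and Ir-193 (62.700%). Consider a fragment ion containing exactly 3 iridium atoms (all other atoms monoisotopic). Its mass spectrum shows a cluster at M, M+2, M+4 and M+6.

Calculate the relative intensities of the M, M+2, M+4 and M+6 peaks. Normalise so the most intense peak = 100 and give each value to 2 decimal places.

11.80 : 59.49 : 100.00 : 56.03

Each Ir atom is independently Ir-191 (p = 0.37300) or Ir-193 (q = 0.62700); the cluster is the binomial expansion (p + q)^3.
P(M) = 0.37300^3 = 0.051895
P(M+2) = 3 × 0.37300^2 × 0.62700^1 = 0.261702
P(M+4) = 3 × 0.37300^1 × 0.62700^2 = 0.439911
P(M+6) = 0.62700^3 = 0.246492
The M+4 peak is largest (0.439911); scaling to 100 gives 11.80 : 59.49 : 100.00 : 56.03.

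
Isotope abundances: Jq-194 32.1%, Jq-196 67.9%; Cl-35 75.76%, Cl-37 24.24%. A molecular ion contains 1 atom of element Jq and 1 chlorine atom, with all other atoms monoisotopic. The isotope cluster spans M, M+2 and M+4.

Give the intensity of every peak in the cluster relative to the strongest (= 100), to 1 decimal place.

41.1 : 100.0 : 27.8

Element Jq pattern (n=1): 0.3210 : 0.6790
Chlorine pattern (n=1): 0.7576 : 0.2424
Convolve the two distributions (both contribute in 2-u steps):
  M: 0.3210×0.7576 = 0.243190
  M+2: 0.3210×0.2424 + 0.6790×0.7576 = 0.592221
  M+4: 0.6790×0.2424 = 0.164590
Scale to base peak (0.592221) = 100: 41.1 : 100.0 : 27.8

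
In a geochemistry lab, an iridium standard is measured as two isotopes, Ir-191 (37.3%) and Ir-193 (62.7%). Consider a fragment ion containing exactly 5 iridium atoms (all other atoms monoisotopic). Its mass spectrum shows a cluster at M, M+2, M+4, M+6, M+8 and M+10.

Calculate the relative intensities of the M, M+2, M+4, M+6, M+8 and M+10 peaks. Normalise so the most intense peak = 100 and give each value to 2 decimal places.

2.11 : 17.70 : 59.49 : 100.00 : 84.05 : 28.26

Each Ir atom is independently Ir-191 (p = 0.373) or Ir-193 (q = 0.627); the cluster is the binomial expansion (p + q)^5.
P(M) = 0.373^5 = 0.007220
P(M+2) = 5 × 0.373^4 × 0.627^1 = 0.060684
P(M+4) = 10 × 0.373^3 × 0.627^2 = 0.204015
P(M+6) = 10 × 0.373^2 × 0.627^3 = 0.342942
P(M+8) = 5 × 0.373^1 × 0.627^4 = 0.288237
P(M+10) = 0.627^5 = 0.096903
The M+6 peak is largest (0.342942); scaling to 100 gives 2.11 : 17.70 : 59.49 : 100.00 : 84.05 : 28.26.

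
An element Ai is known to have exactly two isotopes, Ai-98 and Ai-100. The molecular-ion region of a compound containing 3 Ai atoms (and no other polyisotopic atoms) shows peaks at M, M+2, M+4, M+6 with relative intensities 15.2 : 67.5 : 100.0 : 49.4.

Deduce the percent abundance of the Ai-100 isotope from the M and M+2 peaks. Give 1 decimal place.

59.7%

If p is the fraction of Ai that is Ai-98, then I(M+2)/I(M) = [C(3,1)·p^2·(1−p)] / p^3 = 3·(1−p)/p = 67.5/15.2 = 4.4408
(1−p)/p = 4.4408/3 = 1.4803  ⇒  p = 1/(1 + 1.4803) = 0.4032
Ai-98: 40.3%, Ai-100: 59.7%.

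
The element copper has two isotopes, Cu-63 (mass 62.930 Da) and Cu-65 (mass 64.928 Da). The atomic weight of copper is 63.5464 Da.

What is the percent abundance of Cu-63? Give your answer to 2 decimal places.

Let x be the fractional abundance of Cu-63; then Cu-65 has abundance 1 − x.
62.930·x + 64.928·(1 − x) = 63.5464
(62.930 − 64.928)·x = 63.5464 − 64.928
x = -1.3816 / -1.998 = 0.69149 → 69.15% Cu-63, 30.85% Cu-65.

69.15%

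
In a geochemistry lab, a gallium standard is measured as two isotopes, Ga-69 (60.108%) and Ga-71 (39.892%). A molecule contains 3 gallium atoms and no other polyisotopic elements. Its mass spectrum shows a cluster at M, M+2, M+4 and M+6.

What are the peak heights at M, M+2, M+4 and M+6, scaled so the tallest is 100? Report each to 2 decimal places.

Each Ga atom is independently Ga-69 (p = 0.60108) or Ga-71 (q = 0.39892); the cluster is the binomial expansion (p + q)^3.
P(M) = 0.60108^3 = 0.217169
P(M+2) = 3 × 0.60108^2 × 0.39892^1 = 0.432386
P(M+4) = 3 × 0.60108^1 × 0.39892^2 = 0.286963
P(M+6) = 0.39892^3 = 0.063483
The M+2 peak is largest (0.432386); scaling to 100 gives 50.23 : 100.00 : 66.37 : 14.68.

50.23 : 100.00 : 66.37 : 14.68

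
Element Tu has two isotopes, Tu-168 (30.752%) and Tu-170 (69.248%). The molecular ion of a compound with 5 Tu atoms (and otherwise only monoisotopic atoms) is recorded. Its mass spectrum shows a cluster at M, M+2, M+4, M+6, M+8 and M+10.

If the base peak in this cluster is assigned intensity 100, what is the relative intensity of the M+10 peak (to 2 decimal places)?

45.04

Term probabilities: M 0.0028, M+2 0.0310, M+4 0.1395, M+6 0.3140, M+8 0.3536, M+10 0.1592. Base peak = M+8.
P(M+8) = C(5,4) × 0.30752^1 × 0.69248^4 = 5 × 0.30752 × 0.22994763 = 0.353567 (base)
P(M+10) = C(5,5) × 0.30752^0 × 0.69248^5 = 1 × 1.0000 × 0.15923414 = 0.159234
Relative intensity = 0.159234 / 0.353567 × 100 = 45.04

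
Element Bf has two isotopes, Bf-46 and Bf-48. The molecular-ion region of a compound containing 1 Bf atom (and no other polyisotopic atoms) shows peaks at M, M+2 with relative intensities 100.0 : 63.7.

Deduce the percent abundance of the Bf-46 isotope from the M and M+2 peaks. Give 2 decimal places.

61.09%

Write p for the Bf-46 fraction. I(M+2)/I(M) = [C(1,1)·p^0·(1−p)] / p^1 = 1·(1−p)/p = 63.7/100.0 = 0.6370
(1−p)/p = 0.6370/1 = 0.6370  ⇒  p = 1/(1 + 0.6370) = 0.6109
Bf-46: 61.09%, Bf-48: 38.91%.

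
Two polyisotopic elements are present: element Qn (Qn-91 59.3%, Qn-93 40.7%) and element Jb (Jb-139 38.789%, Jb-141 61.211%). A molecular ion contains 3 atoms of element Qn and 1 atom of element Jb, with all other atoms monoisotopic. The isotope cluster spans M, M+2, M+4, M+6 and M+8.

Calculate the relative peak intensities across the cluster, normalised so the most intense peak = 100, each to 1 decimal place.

Element Qn pattern (n=3): 0.20852786 : 0.42936343 : 0.29468957 : 0.06741914
Element Jb pattern (n=1): 0.38789 : 0.61211
Convolve the two distributions (both contribute in 2-u steps):
  M: 0.20852786×0.38789 = 0.080886
  M+2: 0.20852786×0.61211 + 0.42936343×0.38789 = 0.294188
  M+4: 0.42936343×0.61211 + 0.29468957×0.38789 = 0.377125
  M+6: 0.29468957×0.61211 + 0.06741914×0.38789 = 0.206534
  M+8: 0.06741914×0.61211 = 0.041268
Scale to base peak (0.377125) = 100: 21.4 : 78.0 : 100.0 : 54.8 : 10.9

21.4 : 78.0 : 100.0 : 54.8 : 10.9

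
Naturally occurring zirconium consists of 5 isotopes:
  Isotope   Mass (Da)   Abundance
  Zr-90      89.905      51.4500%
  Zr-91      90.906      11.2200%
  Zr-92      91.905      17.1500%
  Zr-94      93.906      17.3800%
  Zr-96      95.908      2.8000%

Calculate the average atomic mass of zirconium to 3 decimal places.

91.224 Da

Average mass = Σ (abundance × isotope mass) = 0.514500 × 89.905 + 0.112200 × 90.906 + 0.171500 × 91.905 + 0.173800 × 93.906 + 0.028000 × 95.908
= 46.2561 + 10.1997 + 15.7617 + 16.3209 + 2.6854 = 91.2238 Da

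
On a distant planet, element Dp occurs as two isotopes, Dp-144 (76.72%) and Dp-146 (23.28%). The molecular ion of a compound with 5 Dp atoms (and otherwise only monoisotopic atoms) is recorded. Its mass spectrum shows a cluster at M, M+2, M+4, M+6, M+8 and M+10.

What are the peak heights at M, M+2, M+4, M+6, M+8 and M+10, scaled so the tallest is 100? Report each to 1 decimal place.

65.9 : 100.0 : 60.7 : 18.4 : 2.8 : 0.2

Each Dp atom is independently Dp-144 (p = 0.7672) or Dp-146 (q = 0.2328); the cluster is the binomial expansion (p + q)^5.
P(M) = 0.7672^5 = 0.265793
P(M+2) = 5 × 0.7672^4 × 0.2328^1 = 0.403262
P(M+4) = 10 × 0.7672^3 × 0.2328^2 = 0.244733
P(M+6) = 10 × 0.7672^2 × 0.2328^3 = 0.074262
P(M+8) = 5 × 0.7672^1 × 0.2328^4 = 0.011267
P(M+10) = 0.2328^5 = 0.000684
The M+2 peak is largest (0.403262); scaling to 100 gives 65.9 : 100.0 : 60.7 : 18.4 : 2.8 : 0.2.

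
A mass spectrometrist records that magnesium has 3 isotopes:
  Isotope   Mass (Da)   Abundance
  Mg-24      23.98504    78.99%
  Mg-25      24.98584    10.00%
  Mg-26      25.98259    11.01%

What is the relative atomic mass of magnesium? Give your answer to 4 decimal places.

The abundance-weighted mean is 0.7899 × 23.98504 + 0.1000 × 24.98584 + 0.1101 × 25.98259
= 18.945783 + 2.498584 + 2.860683 = 24.305050 Da

24.3051 Da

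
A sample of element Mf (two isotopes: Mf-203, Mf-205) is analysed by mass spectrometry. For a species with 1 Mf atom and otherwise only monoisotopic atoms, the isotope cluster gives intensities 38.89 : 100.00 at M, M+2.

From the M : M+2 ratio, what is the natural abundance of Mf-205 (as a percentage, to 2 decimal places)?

Let p = fractional abundance of Mf-203. I(M+2)/I(M) = [C(1,1)·p^0·(1−p)] / p^1 = 1·(1−p)/p = 100.00/38.89 = 2.5714
(1−p)/p = 2.5714/1 = 2.5714  ⇒  p = 1/(1 + 2.5714) = 0.2800
Mf-203: 28.00%, Mf-205: 72.00%.

72.00%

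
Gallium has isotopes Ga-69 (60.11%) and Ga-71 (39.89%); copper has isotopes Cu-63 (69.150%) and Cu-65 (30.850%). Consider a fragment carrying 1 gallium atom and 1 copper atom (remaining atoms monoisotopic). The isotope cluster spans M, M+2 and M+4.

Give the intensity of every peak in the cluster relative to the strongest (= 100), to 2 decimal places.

Gallium pattern (n=1): 0.6011 : 0.3989
Copper pattern (n=1): 0.6915 : 0.3085
Convolve the two distributions (both contribute in 2-u steps):
  M: 0.6011×0.6915 = 0.415661
  M+2: 0.6011×0.3085 + 0.3989×0.6915 = 0.461279
  M+4: 0.3989×0.3085 = 0.123061
Scale to base peak (0.461279) = 100: 90.11 : 100.00 : 26.68

90.11 : 100.00 : 26.68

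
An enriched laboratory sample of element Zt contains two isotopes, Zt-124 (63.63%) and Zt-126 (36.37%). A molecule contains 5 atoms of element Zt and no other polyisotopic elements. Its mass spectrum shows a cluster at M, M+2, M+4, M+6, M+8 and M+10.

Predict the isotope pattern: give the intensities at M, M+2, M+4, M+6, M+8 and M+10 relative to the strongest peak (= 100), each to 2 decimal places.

30.61 : 87.48 : 100.00 : 57.16 : 16.34 : 1.87

Each Zt atom is independently Zt-124 (p = 0.6363) or Zt-126 (q = 0.3637); the cluster is the binomial expansion (p + q)^5.
P(M) = 0.6363^5 = 0.104306
P(M+2) = 5 × 0.6363^4 × 0.3637^1 = 0.298099
P(M+4) = 10 × 0.6363^3 × 0.3637^2 = 0.340779
P(M+6) = 10 × 0.6363^2 × 0.3637^3 = 0.194784
P(M+8) = 5 × 0.6363^1 × 0.3637^4 = 0.055668
P(M+10) = 0.3637^5 = 0.006364
The M+4 peak is largest (0.340779); scaling to 100 gives 30.61 : 87.48 : 100.00 : 57.16 : 16.34 : 1.87.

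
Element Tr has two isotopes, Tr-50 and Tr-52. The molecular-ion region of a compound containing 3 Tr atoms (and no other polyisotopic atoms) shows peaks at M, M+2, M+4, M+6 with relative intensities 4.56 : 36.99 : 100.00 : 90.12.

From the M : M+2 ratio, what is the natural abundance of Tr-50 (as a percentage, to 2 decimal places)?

Let p = fractional abundance of Tr-50. I(M+2)/I(M) = [C(3,1)·p^2·(1−p)] / p^3 = 3·(1−p)/p = 36.99/4.56 = 8.1118
(1−p)/p = 8.1118/3 = 2.7039  ⇒  p = 1/(1 + 2.7039) = 0.2700
Tr-50: 27.00%, Tr-52: 73.00%.

27.00%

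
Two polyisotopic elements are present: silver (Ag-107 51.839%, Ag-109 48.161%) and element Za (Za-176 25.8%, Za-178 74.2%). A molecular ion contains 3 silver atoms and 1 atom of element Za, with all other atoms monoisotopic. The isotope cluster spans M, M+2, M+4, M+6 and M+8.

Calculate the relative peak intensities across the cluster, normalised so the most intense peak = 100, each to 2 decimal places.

Silver pattern (n=3): 0.13930601 : 0.38826655 : 0.36071887 : 0.11170857
Element Za pattern (n=1): 0.2580 : 0.7420
Convolve the two distributions (both contribute in 2-u steps):
  M: 0.13930601×0.2580 = 0.035941
  M+2: 0.13930601×0.7420 + 0.38826655×0.2580 = 0.203538
  M+4: 0.38826655×0.7420 + 0.36071887×0.2580 = 0.381159
  M+6: 0.36071887×0.7420 + 0.11170857×0.2580 = 0.296474
  M+8: 0.11170857×0.7420 = 0.082888
Scale to base peak (0.381159) = 100: 9.43 : 53.40 : 100.00 : 77.78 : 21.75

9.43 : 53.40 : 100.00 : 77.78 : 21.75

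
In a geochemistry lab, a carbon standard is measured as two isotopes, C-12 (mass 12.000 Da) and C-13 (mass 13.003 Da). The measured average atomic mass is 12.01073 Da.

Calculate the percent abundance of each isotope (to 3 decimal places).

C-12: 98.930%, C-13: 1.070%

Let x be the fractional abundance of C-12; then C-13 has abundance 1 − x.
12.000·x + 13.003·(1 − x) = 12.01073
(12.000 − 13.003)·x = 12.01073 − 13.003
x = -0.99227 / -1.003 = 0.98930 → 98.930% C-12, 1.070% C-13.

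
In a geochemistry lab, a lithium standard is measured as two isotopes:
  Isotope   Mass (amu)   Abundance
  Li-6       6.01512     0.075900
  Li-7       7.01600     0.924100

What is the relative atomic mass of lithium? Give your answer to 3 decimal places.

6.940 amu

The abundance-weighted mean is 0.075900 × 6.01512 + 0.924100 × 7.01600
= 0.456548 + 6.483486 = 6.940034 amu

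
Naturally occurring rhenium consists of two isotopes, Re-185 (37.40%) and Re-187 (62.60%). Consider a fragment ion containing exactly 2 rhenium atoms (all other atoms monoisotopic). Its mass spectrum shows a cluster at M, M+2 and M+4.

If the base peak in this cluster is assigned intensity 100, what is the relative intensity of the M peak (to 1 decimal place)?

(0.3740 + 0.6260)^2 gives M 0.1399, M+2 0.4682, M+4 0.3919; the largest is M+2.
P(M+2) = C(2,1) × 0.3740^1 × 0.6260^1 = 2 × 0.3740 × 0.6260 = 0.468248 (base)
P(M) = C(2,0) × 0.3740^2 × 0.6260^0 = 1 × 0.139876 × 1.0000 = 0.139876
Relative intensity = 0.139876 / 0.468248 × 100 = 29.9

29.9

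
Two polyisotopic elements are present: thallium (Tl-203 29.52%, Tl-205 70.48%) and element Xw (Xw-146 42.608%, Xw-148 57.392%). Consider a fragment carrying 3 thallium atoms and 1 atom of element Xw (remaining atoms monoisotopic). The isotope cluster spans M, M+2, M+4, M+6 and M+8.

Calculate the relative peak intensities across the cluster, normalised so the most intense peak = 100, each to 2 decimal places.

2.73 : 23.22 : 73.00 : 100.00 : 50.03

Thallium pattern (n=3): 0.02572463 : 0.18425524 : 0.43991564 : 0.35010449
Element Xw pattern (n=1): 0.42608 : 0.57392
Convolve the two distributions (both contribute in 2-u steps):
  M: 0.02572463×0.42608 = 0.010961
  M+2: 0.02572463×0.57392 + 0.18425524×0.42608 = 0.093271
  M+4: 0.18425524×0.57392 + 0.43991564×0.42608 = 0.293187
  M+6: 0.43991564×0.57392 + 0.35010449×0.42608 = 0.401649
  M+8: 0.35010449×0.57392 = 0.200932
Scale to base peak (0.401649) = 100: 2.73 : 23.22 : 73.00 : 100.00 : 50.03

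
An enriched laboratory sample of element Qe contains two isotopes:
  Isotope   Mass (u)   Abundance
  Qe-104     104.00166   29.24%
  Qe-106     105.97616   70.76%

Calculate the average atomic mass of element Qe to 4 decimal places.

Average mass = Σ (abundance × isotope mass) = 0.2924 × 104.00166 + 0.7076 × 105.97616
= 30.410085 + 74.988731 = 105.398816 u

105.3988 u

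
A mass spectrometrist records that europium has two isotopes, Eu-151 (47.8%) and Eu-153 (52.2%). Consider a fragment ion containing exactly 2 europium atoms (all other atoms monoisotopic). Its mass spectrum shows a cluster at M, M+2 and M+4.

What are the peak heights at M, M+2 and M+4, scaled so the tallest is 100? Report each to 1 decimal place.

Each Eu atom is independently Eu-151 (p = 0.478) or Eu-153 (q = 0.522); the cluster is the binomial expansion (p + q)^2.
P(M) = 0.478^2 = 0.228484
P(M+2) = 2 × 0.478^1 × 0.522^1 = 0.499032
P(M+4) = 0.522^2 = 0.272484
The M+2 peak is largest (0.499032); scaling to 100 gives 45.8 : 100.0 : 54.6.

45.8 : 100.0 : 54.6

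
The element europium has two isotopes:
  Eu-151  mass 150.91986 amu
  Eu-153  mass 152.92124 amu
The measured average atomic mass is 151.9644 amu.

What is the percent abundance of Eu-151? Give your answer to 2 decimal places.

47.81%

Let x be the fractional abundance of Eu-151; then Eu-153 has abundance 1 − x.
150.91986·x + 152.92124·(1 − x) = 151.9644
(150.91986 − 152.92124)·x = 151.9644 − 152.92124
x = -0.95684 / -2.00138 = 0.47809 → 47.81% Eu-151, 52.19% Eu-153.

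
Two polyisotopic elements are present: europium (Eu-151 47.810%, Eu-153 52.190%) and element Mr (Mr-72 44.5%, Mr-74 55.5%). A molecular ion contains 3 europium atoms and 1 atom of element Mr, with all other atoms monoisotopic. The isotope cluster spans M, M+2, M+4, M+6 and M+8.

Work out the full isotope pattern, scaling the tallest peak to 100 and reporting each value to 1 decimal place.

13.1 : 59.0 : 100.0 : 75.2 : 21.2

Europium pattern (n=3): 0.10928391 : 0.3578871 : 0.39067407 : 0.14215492
Element Mr pattern (n=1): 0.4450 : 0.5550
Convolve the two distributions (both contribute in 2-u steps):
  M: 0.10928391×0.4450 = 0.048631
  M+2: 0.10928391×0.5550 + 0.3578871×0.4450 = 0.219912
  M+4: 0.3578871×0.5550 + 0.39067407×0.4450 = 0.372477
  M+6: 0.39067407×0.5550 + 0.14215492×0.4450 = 0.280083
  M+8: 0.14215492×0.5550 = 0.078896
Scale to base peak (0.372477) = 100: 13.1 : 59.0 : 100.0 : 75.2 : 21.2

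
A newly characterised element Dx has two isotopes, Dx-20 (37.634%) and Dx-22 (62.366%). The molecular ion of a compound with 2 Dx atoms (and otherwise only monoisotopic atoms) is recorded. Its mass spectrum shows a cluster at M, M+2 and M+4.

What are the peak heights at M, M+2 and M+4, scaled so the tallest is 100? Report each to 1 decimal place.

30.2 : 100.0 : 82.9

The 2 Dx atoms are independent, so intensities follow the terms of (0.37634 + 0.62366)^2.
P(M) = 0.37634^2 = 0.141632
P(M+2) = 2 × 0.37634^1 × 0.62366^1 = 0.469416
P(M+4) = 0.62366^2 = 0.388952
The M+2 peak is largest (0.469416); scaling to 100 gives 30.2 : 100.0 : 82.9.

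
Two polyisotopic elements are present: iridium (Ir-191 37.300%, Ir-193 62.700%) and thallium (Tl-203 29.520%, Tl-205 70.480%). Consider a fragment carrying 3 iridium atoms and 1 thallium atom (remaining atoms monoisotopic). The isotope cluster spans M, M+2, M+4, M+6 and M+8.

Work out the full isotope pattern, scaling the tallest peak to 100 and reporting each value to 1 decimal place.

Iridium pattern (n=3): 0.05189512 : 0.26170165 : 0.43991135 : 0.24649188
Thallium pattern (n=1): 0.2952 : 0.7048
Convolve the two distributions (both contribute in 2-u steps):
  M: 0.05189512×0.2952 = 0.015319
  M+2: 0.05189512×0.7048 + 0.26170165×0.2952 = 0.113830
  M+4: 0.26170165×0.7048 + 0.43991135×0.2952 = 0.314309
  M+6: 0.43991135×0.7048 + 0.24649188×0.2952 = 0.382814
  M+8: 0.24649188×0.7048 = 0.173727
Scale to base peak (0.382814) = 100: 4.0 : 29.7 : 82.1 : 100.0 : 45.4

4.0 : 29.7 : 82.1 : 100.0 : 45.4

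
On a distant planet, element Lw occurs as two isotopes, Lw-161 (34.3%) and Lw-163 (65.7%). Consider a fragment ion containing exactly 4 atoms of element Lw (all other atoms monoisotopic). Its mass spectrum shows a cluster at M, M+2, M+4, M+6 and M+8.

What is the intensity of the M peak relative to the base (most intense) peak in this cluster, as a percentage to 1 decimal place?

3.6%

(0.343 + 0.657)^4 gives M 0.0138, M+2 0.1060, M+4 0.3047, M+6 0.3891, M+8 0.1863; the largest is M+6.
P(M+6) = C(4,3) × 0.343^1 × 0.657^3 = 4 × 0.3430 × 0.28359339 = 0.389090 (base)
P(M) = C(4,0) × 0.343^4 × 0.657^0 = 1 × 0.01384129 × 1.0000 = 0.013841
Relative intensity = 0.013841 / 0.389090 × 100 = 3.6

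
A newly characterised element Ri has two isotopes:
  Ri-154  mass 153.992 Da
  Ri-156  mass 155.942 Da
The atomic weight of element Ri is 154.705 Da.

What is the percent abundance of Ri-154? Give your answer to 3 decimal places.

Writing the weighted mean with unknown fraction x of Ri-154:
153.992·x + 155.942·(1 − x) = 154.705
(153.992 − 155.942)·x = 154.705 − 155.942
x = -1.237 / -1.950 = 0.63436 → 63.436% Ri-154, 36.564% Ri-156.

63.436%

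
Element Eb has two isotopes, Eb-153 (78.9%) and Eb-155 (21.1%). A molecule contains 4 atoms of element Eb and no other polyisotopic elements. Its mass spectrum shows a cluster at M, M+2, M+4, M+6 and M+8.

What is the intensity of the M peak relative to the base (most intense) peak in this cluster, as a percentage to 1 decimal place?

93.5%

Term probabilities: M 0.3875, M+2 0.4145, M+4 0.1663, M+6 0.0296, M+8 0.0020. Base peak = M+2.
P(M+2) = C(4,1) × 0.789^3 × 0.211^1 = 4 × 0.49116907 × 0.2110 = 0.414547 (base)
P(M) = C(4,0) × 0.789^4 × 0.211^0 = 1 × 0.3875324 × 1.0000 = 0.387532
Relative intensity = 0.387532 / 0.414547 × 100 = 93.5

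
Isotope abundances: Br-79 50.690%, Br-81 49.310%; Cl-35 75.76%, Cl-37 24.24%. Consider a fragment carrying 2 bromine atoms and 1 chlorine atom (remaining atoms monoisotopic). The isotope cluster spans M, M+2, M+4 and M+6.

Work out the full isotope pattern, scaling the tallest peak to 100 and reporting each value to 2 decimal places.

44.14 : 100.00 : 69.25 : 13.36

Bromine pattern (n=2): 0.25694761 : 0.49990478 : 0.24314761
Chlorine pattern (n=1): 0.7576 : 0.2424
Convolve the two distributions (both contribute in 2-u steps):
  M: 0.25694761×0.7576 = 0.194664
  M+2: 0.25694761×0.2424 + 0.49990478×0.7576 = 0.441012
  M+4: 0.49990478×0.2424 + 0.24314761×0.7576 = 0.305386
  M+6: 0.24314761×0.2424 = 0.058939
Scale to base peak (0.441012) = 100: 44.14 : 100.00 : 69.25 : 13.36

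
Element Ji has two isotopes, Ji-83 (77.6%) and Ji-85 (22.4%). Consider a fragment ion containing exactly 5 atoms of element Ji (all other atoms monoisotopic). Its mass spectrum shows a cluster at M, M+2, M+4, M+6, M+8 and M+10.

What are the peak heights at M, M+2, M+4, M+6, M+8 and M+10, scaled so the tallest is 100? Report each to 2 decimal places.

Expanding (0.776 + 0.224)^5:
P(M) = 0.776^5 = 0.281390
P(M+2) = 5 × 0.776^4 × 0.224^1 = 0.406130
P(M+4) = 10 × 0.776^3 × 0.224^2 = 0.234467
P(M+6) = 10 × 0.776^2 × 0.224^3 = 0.067681
P(M+8) = 5 × 0.776^1 × 0.224^4 = 0.009768
P(M+10) = 0.224^5 = 0.000564
The M+2 peak is largest (0.406130); scaling to 100 gives 69.29 : 100.00 : 57.73 : 16.66 : 2.41 : 0.14.

69.29 : 100.00 : 57.73 : 16.66 : 2.41 : 0.14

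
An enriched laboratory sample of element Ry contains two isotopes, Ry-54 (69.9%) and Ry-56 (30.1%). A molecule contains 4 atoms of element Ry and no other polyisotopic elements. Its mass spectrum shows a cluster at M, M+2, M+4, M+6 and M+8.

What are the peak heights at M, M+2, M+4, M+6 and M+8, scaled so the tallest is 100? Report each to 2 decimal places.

Expanding (0.699 + 0.301)^4:
P(M) = 0.699^4 = 0.238731
P(M+2) = 4 × 0.699^3 × 0.301^1 = 0.411205
P(M+4) = 6 × 0.699^2 × 0.301^2 = 0.265606
P(M+6) = 4 × 0.699^1 × 0.301^3 = 0.076249
P(M+8) = 0.301^4 = 0.008209
The M+2 peak is largest (0.411205); scaling to 100 gives 58.06 : 100.00 : 64.59 : 18.54 : 2.00.

58.06 : 100.00 : 64.59 : 18.54 : 2.00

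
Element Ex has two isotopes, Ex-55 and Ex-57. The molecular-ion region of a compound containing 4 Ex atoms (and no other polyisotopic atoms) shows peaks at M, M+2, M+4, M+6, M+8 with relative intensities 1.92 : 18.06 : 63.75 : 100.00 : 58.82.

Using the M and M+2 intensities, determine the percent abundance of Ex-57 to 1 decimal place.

70.2%

Write p for the Ex-55 fraction. I(M+2)/I(M) = [C(4,1)·p^3·(1−p)] / p^4 = 4·(1−p)/p = 18.06/1.92 = 9.4062
(1−p)/p = 9.4062/4 = 2.3516  ⇒  p = 1/(1 + 2.3516) = 0.2984
Ex-55: 29.8%, Ex-57: 70.2%.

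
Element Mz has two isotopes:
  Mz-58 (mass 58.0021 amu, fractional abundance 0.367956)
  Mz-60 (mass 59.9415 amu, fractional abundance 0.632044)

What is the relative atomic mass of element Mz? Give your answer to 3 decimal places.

59.228 amu

The abundance-weighted mean is 0.367956 × 58.0021 + 0.632044 × 59.9415
= 21.34222 + 37.88567 = 59.22789 amu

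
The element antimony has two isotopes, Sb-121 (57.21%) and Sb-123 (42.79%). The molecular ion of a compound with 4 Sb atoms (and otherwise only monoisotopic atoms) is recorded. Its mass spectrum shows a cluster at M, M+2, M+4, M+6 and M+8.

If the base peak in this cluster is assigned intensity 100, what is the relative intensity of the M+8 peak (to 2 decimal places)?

(0.5721 + 0.4279)^4 gives M 0.1071, M+2 0.3205, M+4 0.3596, M+6 0.1793, M+8 0.0335; the largest is M+4.
P(M+4) = C(4,2) × 0.5721^2 × 0.4279^2 = 6 × 0.32729841 × 0.18309841 = 0.359567 (base)
P(M+8) = C(4,4) × 0.5721^0 × 0.4279^4 = 1 × 1.0000 × 0.03352503 = 0.033525
Relative intensity = 0.033525 / 0.359567 × 100 = 9.32

9.32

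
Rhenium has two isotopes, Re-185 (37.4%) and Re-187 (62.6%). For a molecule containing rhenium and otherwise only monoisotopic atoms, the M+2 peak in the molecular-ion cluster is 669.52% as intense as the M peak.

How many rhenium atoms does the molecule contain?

For n independent Re atoms, I(M+2)/I(M) = n · (abundance Re-187) / (abundance Re-185) = n · 0.626/0.374.
n = 6.6952 × 0.374/0.626 = 4.00 ≈ 4

4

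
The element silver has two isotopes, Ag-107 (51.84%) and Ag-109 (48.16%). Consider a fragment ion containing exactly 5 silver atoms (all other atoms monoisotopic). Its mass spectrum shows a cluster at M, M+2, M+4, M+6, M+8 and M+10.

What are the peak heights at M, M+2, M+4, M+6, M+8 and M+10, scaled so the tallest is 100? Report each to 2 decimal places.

11.59 : 53.82 : 100.00 : 92.90 : 43.15 : 8.02

Expanding (0.5184 + 0.4816)^5:
P(M) = 0.5184^5 = 0.037439
P(M+2) = 5 × 0.5184^4 × 0.4816^1 = 0.173907
P(M+4) = 10 × 0.5184^3 × 0.4816^2 = 0.323123
P(M+6) = 10 × 0.5184^2 × 0.4816^3 = 0.300185
P(M+8) = 5 × 0.5184^1 × 0.4816^4 = 0.139438
P(M+10) = 0.4816^5 = 0.025908
The M+4 peak is largest (0.323123); scaling to 100 gives 11.59 : 53.82 : 100.00 : 92.90 : 43.15 : 8.02.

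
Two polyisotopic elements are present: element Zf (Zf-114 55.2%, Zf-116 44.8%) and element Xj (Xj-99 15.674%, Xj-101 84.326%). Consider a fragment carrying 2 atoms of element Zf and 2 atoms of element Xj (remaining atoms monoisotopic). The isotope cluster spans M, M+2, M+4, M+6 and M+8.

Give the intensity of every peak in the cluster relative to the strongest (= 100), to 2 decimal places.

Element Zf pattern (n=2): 0.304704 : 0.494592 : 0.200704
Element Xj pattern (n=2): 0.02456743 : 0.26434514 : 0.71108743
Convolve the two distributions (both contribute in 2-u steps):
  M: 0.304704×0.02456743 = 0.007486
  M+2: 0.304704×0.26434514 + 0.494592×0.02456743 = 0.092698
  M+4: 0.304704×0.71108743 + 0.494592×0.26434514 + 0.200704×0.02456743 = 0.352345
  M+6: 0.494592×0.71108743 + 0.200704×0.26434514 = 0.404753
  M+8: 0.200704×0.71108743 = 0.142718
Scale to base peak (0.404753) = 100: 1.85 : 22.90 : 87.05 : 100.00 : 35.26

1.85 : 22.90 : 87.05 : 100.00 : 35.26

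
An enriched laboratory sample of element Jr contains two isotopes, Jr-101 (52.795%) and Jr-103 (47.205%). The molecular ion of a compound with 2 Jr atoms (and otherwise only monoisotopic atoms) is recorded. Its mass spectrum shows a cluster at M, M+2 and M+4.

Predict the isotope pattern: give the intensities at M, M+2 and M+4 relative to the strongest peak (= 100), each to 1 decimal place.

Expanding (0.52795 + 0.47205)^2:
P(M) = 0.52795^2 = 0.278731
P(M+2) = 2 × 0.52795^1 × 0.47205^1 = 0.498438
P(M+4) = 0.47205^2 = 0.222831
The M+2 peak is largest (0.498438); scaling to 100 gives 55.9 : 100.0 : 44.7.

55.9 : 100.0 : 44.7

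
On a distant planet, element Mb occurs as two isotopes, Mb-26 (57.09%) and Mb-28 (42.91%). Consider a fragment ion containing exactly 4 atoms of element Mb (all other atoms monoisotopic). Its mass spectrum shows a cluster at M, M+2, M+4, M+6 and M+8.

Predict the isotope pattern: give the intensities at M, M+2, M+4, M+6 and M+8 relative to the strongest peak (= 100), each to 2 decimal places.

29.50 : 88.70 : 100.00 : 50.11 : 9.42

The 4 Mb atoms are independent, so intensities follow the terms of (0.5709 + 0.4291)^4.
P(M) = 0.5709^4 = 0.106228
P(M+2) = 4 × 0.5709^3 × 0.4291^1 = 0.319373
P(M+4) = 6 × 0.5709^2 × 0.4291^2 = 0.360071
P(M+6) = 4 × 0.5709^1 × 0.4291^3 = 0.180425
P(M+8) = 0.4291^4 = 0.033903
The M+4 peak is largest (0.360071); scaling to 100 gives 29.50 : 88.70 : 100.00 : 50.11 : 9.42.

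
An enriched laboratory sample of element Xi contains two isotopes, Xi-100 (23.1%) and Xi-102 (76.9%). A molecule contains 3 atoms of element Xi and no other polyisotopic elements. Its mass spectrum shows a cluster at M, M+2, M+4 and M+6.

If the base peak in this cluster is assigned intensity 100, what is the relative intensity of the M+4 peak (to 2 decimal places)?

90.12

Term probabilities: M 0.0123, M+2 0.1231, M+4 0.4098, M+6 0.4548. Base peak = M+6.
P(M+6) = C(3,3) × 0.231^0 × 0.769^3 = 1 × 1.0000 × 0.45475661 = 0.454757 (base)
P(M+4) = C(3,2) × 0.231^1 × 0.769^2 = 3 × 0.2310 × 0.591361 = 0.409813
Relative intensity = 0.409813 / 0.454757 × 100 = 90.12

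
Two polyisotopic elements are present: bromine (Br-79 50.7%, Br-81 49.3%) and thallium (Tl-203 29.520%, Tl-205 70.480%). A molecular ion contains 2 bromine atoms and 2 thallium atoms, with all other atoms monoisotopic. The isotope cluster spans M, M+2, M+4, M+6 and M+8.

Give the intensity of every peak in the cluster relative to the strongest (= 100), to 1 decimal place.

6.3 : 42.2 : 100.0 : 97.9 : 33.8

Bromine pattern (n=2): 0.257049 : 0.499902 : 0.243049
Thallium pattern (n=2): 0.08714304 : 0.41611392 : 0.49674304
Convolve the two distributions (both contribute in 2-u steps):
  M: 0.257049×0.08714304 = 0.022400
  M+2: 0.257049×0.41611392 + 0.499902×0.08714304 = 0.150525
  M+4: 0.257049×0.49674304 + 0.499902×0.41611392 + 0.243049×0.08714304 = 0.356884
  M+6: 0.499902×0.49674304 + 0.243049×0.41611392 = 0.349459
  M+8: 0.243049×0.49674304 = 0.120733
Scale to base peak (0.356884) = 100: 6.3 : 42.2 : 100.0 : 97.9 : 33.8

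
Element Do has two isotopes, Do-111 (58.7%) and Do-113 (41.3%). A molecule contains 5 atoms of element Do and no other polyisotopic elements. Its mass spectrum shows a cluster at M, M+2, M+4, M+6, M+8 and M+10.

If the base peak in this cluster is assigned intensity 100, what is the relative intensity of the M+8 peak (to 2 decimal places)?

24.75

Term probabilities: M 0.0697, M+2 0.2452, M+4 0.3450, M+6 0.2427, M+8 0.0854, M+10 0.0120. Base peak = M+4.
P(M+4) = C(5,2) × 0.587^3 × 0.413^2 = 10 × 0.202262 × 0.170569 = 0.344996 (base)
P(M+8) = C(5,4) × 0.587^1 × 0.413^4 = 5 × 0.5870 × 0.02909378 = 0.085390
Relative intensity = 0.085390 / 0.344996 × 100 = 24.75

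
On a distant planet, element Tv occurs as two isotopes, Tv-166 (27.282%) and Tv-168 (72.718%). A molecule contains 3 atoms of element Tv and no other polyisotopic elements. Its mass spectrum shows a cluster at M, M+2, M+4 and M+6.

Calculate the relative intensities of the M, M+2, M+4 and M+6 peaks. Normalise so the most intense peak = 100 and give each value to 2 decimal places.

Expanding (0.27282 + 0.72718)^3:
P(M) = 0.27282^3 = 0.020306
P(M+2) = 3 × 0.27282^2 × 0.72718^1 = 0.162374
P(M+4) = 3 × 0.27282^1 × 0.72718^2 = 0.432794
P(M+6) = 0.72718^3 = 0.384526
The M+4 peak is largest (0.432794); scaling to 100 gives 4.69 : 37.52 : 100.00 : 88.85.

4.69 : 37.52 : 100.00 : 88.85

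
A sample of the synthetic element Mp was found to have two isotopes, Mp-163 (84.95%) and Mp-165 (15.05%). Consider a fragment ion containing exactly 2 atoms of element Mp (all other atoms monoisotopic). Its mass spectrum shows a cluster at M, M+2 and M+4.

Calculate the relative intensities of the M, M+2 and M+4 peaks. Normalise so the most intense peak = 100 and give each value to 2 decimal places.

100.00 : 35.43 : 3.14

Expanding (0.8495 + 0.1505)^2:
P(M) = 0.8495^2 = 0.721650
P(M+2) = 2 × 0.8495^1 × 0.1505^1 = 0.255699
P(M+4) = 0.1505^2 = 0.022650
The M peak is largest (0.721650); scaling to 100 gives 100.00 : 35.43 : 3.14.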